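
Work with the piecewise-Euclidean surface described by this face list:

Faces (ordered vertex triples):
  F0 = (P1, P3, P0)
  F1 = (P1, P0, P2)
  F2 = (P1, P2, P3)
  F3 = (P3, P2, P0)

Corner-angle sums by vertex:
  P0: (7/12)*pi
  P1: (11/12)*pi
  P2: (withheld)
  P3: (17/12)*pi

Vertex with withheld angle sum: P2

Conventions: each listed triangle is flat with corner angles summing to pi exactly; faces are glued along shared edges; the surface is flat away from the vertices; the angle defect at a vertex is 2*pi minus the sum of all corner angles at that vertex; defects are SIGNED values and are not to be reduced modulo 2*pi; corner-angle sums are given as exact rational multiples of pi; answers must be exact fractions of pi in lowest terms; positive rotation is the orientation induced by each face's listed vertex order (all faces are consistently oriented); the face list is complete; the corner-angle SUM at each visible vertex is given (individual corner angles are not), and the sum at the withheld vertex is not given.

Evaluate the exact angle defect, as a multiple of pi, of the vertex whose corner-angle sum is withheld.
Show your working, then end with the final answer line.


V = 4, E = 6, F = 4; chi = V - E + F = 2
Gauss-Bonnet: total defect = 2*pi*chi = 4*pi; visible defects sum to (37/12)*pi

Answer: defect(P2) = (11/12)*pi


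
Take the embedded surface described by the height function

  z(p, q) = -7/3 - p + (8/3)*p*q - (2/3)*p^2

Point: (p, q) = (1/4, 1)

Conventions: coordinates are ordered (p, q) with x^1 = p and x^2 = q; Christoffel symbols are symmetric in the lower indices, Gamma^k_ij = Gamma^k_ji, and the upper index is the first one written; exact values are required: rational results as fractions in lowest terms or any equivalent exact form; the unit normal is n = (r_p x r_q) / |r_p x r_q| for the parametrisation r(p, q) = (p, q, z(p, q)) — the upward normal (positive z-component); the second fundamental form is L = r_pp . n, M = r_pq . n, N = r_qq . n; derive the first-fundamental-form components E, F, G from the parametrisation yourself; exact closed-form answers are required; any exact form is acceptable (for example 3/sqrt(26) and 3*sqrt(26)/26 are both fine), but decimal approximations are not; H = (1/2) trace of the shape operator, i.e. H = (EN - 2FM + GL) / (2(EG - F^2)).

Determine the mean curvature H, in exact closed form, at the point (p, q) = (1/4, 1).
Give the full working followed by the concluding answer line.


z_p = 4/3, z_q = 2/3, z_pp = -4/3, z_pq = 8/3, z_qq = 0
E = 25/9, F = 8/9, G = 13/9; answer radicand W^2 = 29/9
unnormalised second-form numerators: l = -4/3, m = 8/3, n = 0; L = l/sqrt(29/9), and similarly M = m/sqrt(W^2), N = n/sqrt(W^2)
H = (E*n - 2*F*m + G*l) / (2*(EG - F^2)*sqrt(W^2)); E*n - 2*F*m + G*l = -20/3, EG - F^2 = 29/9, so H = (-30/29)/sqrt(29/9)

Answer: H = -90*sqrt(29)/841


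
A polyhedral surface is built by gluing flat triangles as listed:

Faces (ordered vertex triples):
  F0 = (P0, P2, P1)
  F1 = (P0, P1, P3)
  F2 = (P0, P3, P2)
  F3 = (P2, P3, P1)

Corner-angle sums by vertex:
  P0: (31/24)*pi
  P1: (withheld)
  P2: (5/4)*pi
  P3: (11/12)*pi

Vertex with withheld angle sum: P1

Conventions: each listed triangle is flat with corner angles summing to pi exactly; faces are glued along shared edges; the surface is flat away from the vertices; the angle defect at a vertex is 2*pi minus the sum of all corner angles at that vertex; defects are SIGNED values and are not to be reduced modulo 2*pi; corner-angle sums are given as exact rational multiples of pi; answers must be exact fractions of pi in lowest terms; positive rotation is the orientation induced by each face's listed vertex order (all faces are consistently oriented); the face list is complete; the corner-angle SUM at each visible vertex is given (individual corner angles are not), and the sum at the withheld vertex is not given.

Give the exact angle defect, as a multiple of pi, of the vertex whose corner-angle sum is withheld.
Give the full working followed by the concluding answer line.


V = 4, E = 6, F = 4; chi = V - E + F = 2
Gauss-Bonnet: total defect = 2*pi*chi = 4*pi; visible defects sum to (61/24)*pi

Answer: defect(P1) = (35/24)*pi


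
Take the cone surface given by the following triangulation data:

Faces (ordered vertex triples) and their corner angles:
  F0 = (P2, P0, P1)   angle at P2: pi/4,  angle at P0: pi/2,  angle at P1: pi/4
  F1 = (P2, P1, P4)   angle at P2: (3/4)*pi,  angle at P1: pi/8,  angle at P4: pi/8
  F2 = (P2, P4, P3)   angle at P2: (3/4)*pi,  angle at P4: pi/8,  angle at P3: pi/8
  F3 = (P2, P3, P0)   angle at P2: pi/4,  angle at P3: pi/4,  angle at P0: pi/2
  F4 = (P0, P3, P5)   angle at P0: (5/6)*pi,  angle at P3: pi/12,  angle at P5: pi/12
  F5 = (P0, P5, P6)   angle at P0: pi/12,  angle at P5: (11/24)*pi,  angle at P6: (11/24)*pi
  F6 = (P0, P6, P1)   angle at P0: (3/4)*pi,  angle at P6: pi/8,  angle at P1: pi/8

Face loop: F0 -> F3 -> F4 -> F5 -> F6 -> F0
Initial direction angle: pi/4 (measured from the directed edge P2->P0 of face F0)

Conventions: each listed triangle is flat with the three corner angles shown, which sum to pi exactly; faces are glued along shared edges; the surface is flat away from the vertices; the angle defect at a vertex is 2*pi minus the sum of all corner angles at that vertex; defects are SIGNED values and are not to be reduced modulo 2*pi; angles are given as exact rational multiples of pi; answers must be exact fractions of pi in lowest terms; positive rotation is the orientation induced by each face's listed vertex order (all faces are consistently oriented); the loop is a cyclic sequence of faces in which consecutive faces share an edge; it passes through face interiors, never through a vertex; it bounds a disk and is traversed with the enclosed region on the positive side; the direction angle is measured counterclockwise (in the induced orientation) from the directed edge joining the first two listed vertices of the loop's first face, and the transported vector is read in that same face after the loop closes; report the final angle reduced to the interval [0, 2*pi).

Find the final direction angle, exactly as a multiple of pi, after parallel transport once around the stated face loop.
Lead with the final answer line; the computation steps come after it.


Answer: final direction angle = (19/12)*pi

enclosed vertex P0: corner angles sum to (8/3)*pi, defect = 2*pi - (8/3)*pi = (-2/3)*pi
the final direction is the initial angle plus the enclosed defects, taken mod 2*pi in the induced orientation
final angle = pi/4 - (2/3)*pi = (19/12)*pi (mod 2*pi)


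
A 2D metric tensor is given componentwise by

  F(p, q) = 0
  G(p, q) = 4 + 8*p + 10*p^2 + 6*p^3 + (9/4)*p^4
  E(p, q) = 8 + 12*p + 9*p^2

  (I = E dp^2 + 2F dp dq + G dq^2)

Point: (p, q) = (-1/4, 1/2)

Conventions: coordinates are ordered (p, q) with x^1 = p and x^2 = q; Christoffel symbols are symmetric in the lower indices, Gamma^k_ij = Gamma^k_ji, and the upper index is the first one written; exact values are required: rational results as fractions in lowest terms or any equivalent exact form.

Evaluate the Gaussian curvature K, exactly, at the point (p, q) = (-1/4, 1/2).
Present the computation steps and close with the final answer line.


E = 89/16, F = 0, G = 2601/1024, EG - F^2 = 231489/16384 at the point
E_p = 15/2, E_q = 0, F_p = 0, F_q = 0, G_p = 255/64, G_q = 0
E_qq = 0, F_pq = 0, G_pp = 203/16
Brioschi: K = (det M1 - det M2) / (EG - F^2)^2 with the standard first/second-derivative matrices M1, M2.
M1 = [[-E_qq/2 + F_pq - G_pp/2, E_p/2, F_p - E_q/2], [F_q - G_p/2, E, F], [G_q/2, F, G]] = [[-203/32, 15/4, 0], [-255/128, 89/16, 0], [0, 0, 2601/1024]]; det M1 = -18521721/262144
M2 = [[0, E_q/2, G_p/2], [E_q/2, E, F], [G_p/2, F, G]] = [[0, 0, 255/128], [0, 89/16, 0], [255/128, 0, 2601/1024]]; det M2 = -5787225/262144
det M1 - det M2 = -397953/8192; K = -397953/8192 / (231489/16384)^2 = -32768/134657

Answer: K = -32768/134657


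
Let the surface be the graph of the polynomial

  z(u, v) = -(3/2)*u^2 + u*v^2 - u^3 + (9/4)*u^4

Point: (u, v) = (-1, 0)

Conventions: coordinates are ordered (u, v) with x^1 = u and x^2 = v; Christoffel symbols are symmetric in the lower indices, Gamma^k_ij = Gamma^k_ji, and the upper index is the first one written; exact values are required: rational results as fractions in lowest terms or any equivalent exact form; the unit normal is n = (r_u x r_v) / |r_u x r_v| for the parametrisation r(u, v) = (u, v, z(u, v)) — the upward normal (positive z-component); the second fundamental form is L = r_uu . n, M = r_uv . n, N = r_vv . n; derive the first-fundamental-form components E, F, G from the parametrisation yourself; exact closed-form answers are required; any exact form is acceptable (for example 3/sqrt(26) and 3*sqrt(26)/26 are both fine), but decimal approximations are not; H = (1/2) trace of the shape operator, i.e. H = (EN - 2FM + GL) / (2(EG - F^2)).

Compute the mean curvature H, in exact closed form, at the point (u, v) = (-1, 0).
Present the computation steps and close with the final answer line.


z_u = -9, z_v = 0, z_uu = 30, z_uv = 0, z_vv = -2
E = 82, F = 0, G = 1; answer radicand W^2 = 82
unnormalised second-form numerators: l = 30, m = 0, n = -2; L = l/sqrt(82), and similarly M = m/sqrt(W^2), N = n/sqrt(W^2)
H = (E*n - 2*F*m + G*l) / (2*(EG - F^2)*sqrt(W^2)); E*n - 2*F*m + G*l = -134, EG - F^2 = 82, so H = (-67/82)/sqrt(82)

Answer: H = -67*sqrt(82)/6724


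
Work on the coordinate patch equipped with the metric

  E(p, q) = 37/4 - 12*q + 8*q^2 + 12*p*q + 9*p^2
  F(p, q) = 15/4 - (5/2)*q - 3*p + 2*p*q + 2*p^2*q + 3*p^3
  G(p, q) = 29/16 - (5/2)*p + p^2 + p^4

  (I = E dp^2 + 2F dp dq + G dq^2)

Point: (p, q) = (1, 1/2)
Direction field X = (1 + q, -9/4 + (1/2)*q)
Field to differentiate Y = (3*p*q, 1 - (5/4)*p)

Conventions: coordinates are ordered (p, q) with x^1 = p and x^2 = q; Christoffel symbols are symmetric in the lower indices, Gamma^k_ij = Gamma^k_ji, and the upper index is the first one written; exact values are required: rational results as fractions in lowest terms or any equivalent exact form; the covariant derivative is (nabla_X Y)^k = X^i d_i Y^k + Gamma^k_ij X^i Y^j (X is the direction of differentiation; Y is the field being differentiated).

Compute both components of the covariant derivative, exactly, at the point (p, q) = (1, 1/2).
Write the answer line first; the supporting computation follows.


Answer: (nabla_X Y)^p = -2579/540, (nabla_X Y)^q = 2057/360

E = 81/4, F = 9/2, G = 21/16 at the point
E_p = 24, E_q = 8, F_p = 9, F_q = 3/2, G_p = 7/2, G_q = 0
EG - F^2 = 405/64;  g^inv = (64/405) * [[21/16, -9/2], [-9/2, 81/4]]
first-kind symbols [ij,l] = (1/2)(d_i g_jl + d_j g_il - d_l g_ij): [pp,p] = E_p/2 = 12, [pp,q] = F_p - E_q/2 = 5, [pq,p] = E_q/2 = 4, [pq,q] = G_p/2 = 7/4, [qq,p] = F_q - G_p/2 = -1/4, [qq,q] = G_q/2 = 0
Gamma^p_ij = (G*[ij,p] - F*[ij,q])/(EG - F^2), Gamma^q_ij = (E*[ij,q] - F*[ij,p])/(EG - F^2)
Gamma_ppp = -16/15, Gamma_ppq = -56/135, Gamma_pqq = -7/135, Gamma_qpp = 112/15, Gamma_qpq = 124/45, Gamma_qqq = 8/45
X = (3/2, -2), Y = (3/2, -1/4) at the point


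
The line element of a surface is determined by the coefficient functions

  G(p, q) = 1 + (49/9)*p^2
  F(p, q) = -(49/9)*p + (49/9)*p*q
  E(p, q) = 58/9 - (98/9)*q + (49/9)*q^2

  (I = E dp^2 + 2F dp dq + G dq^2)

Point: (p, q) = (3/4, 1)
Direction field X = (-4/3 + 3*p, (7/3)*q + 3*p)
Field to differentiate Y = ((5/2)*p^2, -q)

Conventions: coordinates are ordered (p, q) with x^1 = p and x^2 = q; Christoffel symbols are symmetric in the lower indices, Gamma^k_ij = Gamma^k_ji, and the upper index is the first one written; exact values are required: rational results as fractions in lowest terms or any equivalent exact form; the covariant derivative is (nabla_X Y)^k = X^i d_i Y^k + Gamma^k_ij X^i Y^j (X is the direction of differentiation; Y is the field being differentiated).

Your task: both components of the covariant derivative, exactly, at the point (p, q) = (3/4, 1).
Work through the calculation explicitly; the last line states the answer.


E = 1, F = 0, G = 65/16 at the point
E_p = 0, E_q = 0, F_p = 0, F_q = 49/12, G_p = 49/6, G_q = 0
EG - F^2 = 65/16;  g^inv = (16/65) * [[65/16, 0], [0, 1]]
first-kind symbols [ij,l] = (1/2)(d_i g_jl + d_j g_il - d_l g_ij): [pp,p] = E_p/2 = 0, [pp,q] = F_p - E_q/2 = 0, [pq,p] = E_q/2 = 0, [pq,q] = G_p/2 = 49/12, [qq,p] = F_q - G_p/2 = 0, [qq,q] = G_q/2 = 0
Gamma^p_ij = (G*[ij,p] - F*[ij,q])/(EG - F^2), Gamma^q_ij = (E*[ij,q] - F*[ij,p])/(EG - F^2)
Gamma_ppp = 0, Gamma_ppq = 0, Gamma_pqq = 0, Gamma_qpp = 0, Gamma_qpq = 196/195, Gamma_qqq = 0
X = (11/12, 55/12), Y = (45/32, -1) at the point

Answer: (nabla_X Y)^p = 55/16, (nabla_X Y)^q = 18227/18720


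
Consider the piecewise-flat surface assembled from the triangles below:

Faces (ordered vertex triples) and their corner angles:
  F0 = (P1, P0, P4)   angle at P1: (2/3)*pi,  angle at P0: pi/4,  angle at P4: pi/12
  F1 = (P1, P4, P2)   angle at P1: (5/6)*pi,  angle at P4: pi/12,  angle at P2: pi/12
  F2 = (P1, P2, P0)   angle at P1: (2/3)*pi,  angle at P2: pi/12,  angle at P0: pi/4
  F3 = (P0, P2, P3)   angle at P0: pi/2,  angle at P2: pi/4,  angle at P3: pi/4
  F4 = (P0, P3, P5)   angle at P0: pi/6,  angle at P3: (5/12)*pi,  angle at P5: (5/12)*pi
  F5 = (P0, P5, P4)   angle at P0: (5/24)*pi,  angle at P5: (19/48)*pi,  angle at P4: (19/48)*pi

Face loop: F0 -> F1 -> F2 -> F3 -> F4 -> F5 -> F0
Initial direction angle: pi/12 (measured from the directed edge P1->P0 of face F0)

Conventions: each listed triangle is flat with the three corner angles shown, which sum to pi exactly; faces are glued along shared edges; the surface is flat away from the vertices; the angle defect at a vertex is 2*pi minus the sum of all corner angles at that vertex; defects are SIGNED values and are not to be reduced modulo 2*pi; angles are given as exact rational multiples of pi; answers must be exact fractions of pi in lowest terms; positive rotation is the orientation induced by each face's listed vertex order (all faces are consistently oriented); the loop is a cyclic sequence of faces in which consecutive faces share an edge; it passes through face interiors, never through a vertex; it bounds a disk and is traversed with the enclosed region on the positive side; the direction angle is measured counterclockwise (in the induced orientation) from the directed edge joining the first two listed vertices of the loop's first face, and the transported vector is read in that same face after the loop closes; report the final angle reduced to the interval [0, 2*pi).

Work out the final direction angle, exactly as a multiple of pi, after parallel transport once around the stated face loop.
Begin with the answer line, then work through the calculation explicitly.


Answer: final direction angle = (13/24)*pi

enclosed vertex P0: corner angles sum to (11/8)*pi, defect = 2*pi - (11/8)*pi = (5/8)*pi
enclosed vertex P1: corner angles sum to (13/6)*pi, defect = 2*pi - (13/6)*pi = -pi/6
holonomy = initial angle + sum of enclosed defects (mod 2*pi), positive in the induced orientation
final angle = pi/12 + (11/24)*pi = (13/24)*pi (mod 2*pi)


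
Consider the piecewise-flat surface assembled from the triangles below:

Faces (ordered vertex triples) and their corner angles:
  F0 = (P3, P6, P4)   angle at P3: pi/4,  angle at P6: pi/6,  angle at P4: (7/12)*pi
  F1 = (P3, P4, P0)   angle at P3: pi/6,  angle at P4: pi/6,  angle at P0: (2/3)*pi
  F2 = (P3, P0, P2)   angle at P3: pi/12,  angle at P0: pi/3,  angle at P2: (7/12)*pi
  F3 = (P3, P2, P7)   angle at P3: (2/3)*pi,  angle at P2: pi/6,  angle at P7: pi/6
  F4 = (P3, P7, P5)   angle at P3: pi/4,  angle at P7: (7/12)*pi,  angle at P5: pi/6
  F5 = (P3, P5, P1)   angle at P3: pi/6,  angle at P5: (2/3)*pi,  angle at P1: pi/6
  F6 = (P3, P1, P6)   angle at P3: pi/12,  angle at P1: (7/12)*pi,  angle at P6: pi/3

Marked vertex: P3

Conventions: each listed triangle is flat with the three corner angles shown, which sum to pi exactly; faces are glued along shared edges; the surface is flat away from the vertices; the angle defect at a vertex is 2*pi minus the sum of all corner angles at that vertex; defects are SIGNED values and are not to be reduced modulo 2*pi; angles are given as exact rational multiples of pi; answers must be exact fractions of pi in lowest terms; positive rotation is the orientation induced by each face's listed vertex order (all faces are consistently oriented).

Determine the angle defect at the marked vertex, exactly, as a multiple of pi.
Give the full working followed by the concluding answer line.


Sum of corner angles at P3: (5/3)*pi
defect = 2*pi - (5/3)*pi

Answer: defect(P3) = pi/3


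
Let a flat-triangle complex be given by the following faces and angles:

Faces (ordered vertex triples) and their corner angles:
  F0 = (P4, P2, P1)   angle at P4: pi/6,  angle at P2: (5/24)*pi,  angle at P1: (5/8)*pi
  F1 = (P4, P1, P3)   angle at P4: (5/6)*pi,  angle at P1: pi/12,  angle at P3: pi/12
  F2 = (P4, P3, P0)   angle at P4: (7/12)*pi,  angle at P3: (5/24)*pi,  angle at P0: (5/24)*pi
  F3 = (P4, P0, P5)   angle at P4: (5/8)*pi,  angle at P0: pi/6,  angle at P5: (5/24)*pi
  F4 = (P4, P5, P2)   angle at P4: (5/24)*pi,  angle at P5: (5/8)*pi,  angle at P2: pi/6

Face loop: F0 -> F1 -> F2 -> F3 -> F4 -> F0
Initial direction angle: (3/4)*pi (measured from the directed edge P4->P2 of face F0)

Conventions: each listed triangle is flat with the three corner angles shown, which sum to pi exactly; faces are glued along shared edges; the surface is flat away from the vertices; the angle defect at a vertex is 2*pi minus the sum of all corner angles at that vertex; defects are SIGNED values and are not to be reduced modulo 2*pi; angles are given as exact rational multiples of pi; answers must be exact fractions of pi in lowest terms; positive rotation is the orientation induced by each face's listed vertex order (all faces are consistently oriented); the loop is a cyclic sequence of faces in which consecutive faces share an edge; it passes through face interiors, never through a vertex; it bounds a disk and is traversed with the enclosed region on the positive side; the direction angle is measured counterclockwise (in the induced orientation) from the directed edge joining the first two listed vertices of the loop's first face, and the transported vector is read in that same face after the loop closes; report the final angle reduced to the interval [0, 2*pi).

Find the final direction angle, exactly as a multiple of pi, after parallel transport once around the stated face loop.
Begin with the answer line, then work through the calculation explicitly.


Answer: final direction angle = pi/3

enclosed vertex P4: corner angles sum to (29/12)*pi, defect = 2*pi - (29/12)*pi = (-5/12)*pi
final direction = starting direction + enclosed defect total, reduced mod 2*pi (induced orientation)
final angle = (3/4)*pi - (5/12)*pi = pi/3 (mod 2*pi)


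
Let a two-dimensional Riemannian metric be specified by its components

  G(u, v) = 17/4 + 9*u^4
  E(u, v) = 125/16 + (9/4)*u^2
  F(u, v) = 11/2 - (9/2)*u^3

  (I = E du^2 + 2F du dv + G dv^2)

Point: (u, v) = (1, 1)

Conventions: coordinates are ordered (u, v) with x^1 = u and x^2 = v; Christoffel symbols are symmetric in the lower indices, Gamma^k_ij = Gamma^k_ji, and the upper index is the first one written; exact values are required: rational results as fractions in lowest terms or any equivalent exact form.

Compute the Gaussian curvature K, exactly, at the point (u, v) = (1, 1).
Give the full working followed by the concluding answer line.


E = 161/16, F = 1, G = 53/4, EG - F^2 = 8469/64 at the point
E_u = 9/2, E_v = 0, F_u = -27/2, F_v = 0, G_u = 36, G_v = 0
E_vv = 0, F_uv = 0, G_uu = 108
The intrinsic route: Brioschi's K = (det M1 - det M2)/(EG - F^2)^2.
M1 = [[-E_vv/2 + F_uv - G_uu/2, E_u/2, F_u - E_v/2], [F_v - G_u/2, E, F], [G_v/2, F, G]] = [[-54, 9/4, -27/2], [-18, 161/16, 1], [0, 1, 53/4]]; det M1 = -203715/32
M2 = [[0, E_v/2, G_u/2], [E_v/2, E, F], [G_u/2, F, G]] = [[0, 0, 18], [0, 161/16, 1], [18, 1, 53/4]]; det M2 = -13041/4
det M1 - det M2 = -99387/32; K = -99387/32 / (8469/64)^2 = -157056/885481

Answer: K = -157056/885481


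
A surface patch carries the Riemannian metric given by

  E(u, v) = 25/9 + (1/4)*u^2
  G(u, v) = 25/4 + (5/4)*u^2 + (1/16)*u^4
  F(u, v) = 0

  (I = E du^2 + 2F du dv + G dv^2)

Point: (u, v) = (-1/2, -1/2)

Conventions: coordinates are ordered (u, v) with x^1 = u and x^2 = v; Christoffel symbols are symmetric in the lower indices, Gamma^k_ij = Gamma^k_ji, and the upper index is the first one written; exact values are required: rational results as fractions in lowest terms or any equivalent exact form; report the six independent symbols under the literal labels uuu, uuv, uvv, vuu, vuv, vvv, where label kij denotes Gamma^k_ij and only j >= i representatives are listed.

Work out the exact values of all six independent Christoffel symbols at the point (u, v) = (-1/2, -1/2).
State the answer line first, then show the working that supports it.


Answer: Gamma_uuu = -18/409, Gamma_uuv = 0, Gamma_uvv = 369/1636, Gamma_vuu = 0, Gamma_vuv = -4/41, Gamma_vvv = 0

E = 409/144, F = 0, G = 1681/256 at the point
E_u = -1/4, E_v = 0, F_u = 0, F_v = 0, G_u = -41/32, G_v = 0
EG - F^2 = 687529/36864;  g^inv = (36864/687529) * [[1681/256, 0], [0, 409/144]]
first-kind symbols [ij,l] = (1/2)(d_i g_jl + d_j g_il - d_l g_ij): [uu,u] = E_u/2 = -1/8, [uu,v] = F_u - E_v/2 = 0, [uv,u] = E_v/2 = 0, [uv,v] = G_u/2 = -41/64, [vv,u] = F_v - G_u/2 = 41/64, [vv,v] = G_v/2 = 0
Gamma^u_ij = (G*[ij,u] - F*[ij,v])/(EG - F^2), Gamma^v_ij = (E*[ij,v] - F*[ij,u])/(EG - F^2)


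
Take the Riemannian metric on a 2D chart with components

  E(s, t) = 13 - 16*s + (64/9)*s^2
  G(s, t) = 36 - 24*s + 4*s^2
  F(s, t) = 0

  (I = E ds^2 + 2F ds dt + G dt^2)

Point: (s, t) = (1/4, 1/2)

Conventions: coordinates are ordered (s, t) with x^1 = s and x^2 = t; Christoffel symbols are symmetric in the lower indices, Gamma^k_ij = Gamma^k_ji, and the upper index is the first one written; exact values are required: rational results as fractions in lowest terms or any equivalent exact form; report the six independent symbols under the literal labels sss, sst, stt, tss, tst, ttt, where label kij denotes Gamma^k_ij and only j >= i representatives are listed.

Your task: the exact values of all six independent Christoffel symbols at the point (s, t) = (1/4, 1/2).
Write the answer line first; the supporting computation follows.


Answer: Gamma_sss = -56/85, Gamma_sst = 0, Gamma_stt = 99/85, Gamma_tss = 0, Gamma_tst = -4/11, Gamma_ttt = 0

E = 85/9, F = 0, G = 121/4 at the point
E_s = -112/9, E_t = 0, F_s = 0, F_t = 0, G_s = -22, G_t = 0
EG - F^2 = 10285/36;  g^inv = (36/10285) * [[121/4, 0], [0, 85/9]]
first-kind symbols [ij,l] = (1/2)(d_i g_jl + d_j g_il - d_l g_ij): [ss,s] = E_s/2 = -56/9, [ss,t] = F_s - E_t/2 = 0, [st,s] = E_t/2 = 0, [st,t] = G_s/2 = -11, [tt,s] = F_t - G_s/2 = 11, [tt,t] = G_t/2 = 0
Gamma^s_ij = (G*[ij,s] - F*[ij,t])/(EG - F^2), Gamma^t_ij = (E*[ij,t] - F*[ij,s])/(EG - F^2)


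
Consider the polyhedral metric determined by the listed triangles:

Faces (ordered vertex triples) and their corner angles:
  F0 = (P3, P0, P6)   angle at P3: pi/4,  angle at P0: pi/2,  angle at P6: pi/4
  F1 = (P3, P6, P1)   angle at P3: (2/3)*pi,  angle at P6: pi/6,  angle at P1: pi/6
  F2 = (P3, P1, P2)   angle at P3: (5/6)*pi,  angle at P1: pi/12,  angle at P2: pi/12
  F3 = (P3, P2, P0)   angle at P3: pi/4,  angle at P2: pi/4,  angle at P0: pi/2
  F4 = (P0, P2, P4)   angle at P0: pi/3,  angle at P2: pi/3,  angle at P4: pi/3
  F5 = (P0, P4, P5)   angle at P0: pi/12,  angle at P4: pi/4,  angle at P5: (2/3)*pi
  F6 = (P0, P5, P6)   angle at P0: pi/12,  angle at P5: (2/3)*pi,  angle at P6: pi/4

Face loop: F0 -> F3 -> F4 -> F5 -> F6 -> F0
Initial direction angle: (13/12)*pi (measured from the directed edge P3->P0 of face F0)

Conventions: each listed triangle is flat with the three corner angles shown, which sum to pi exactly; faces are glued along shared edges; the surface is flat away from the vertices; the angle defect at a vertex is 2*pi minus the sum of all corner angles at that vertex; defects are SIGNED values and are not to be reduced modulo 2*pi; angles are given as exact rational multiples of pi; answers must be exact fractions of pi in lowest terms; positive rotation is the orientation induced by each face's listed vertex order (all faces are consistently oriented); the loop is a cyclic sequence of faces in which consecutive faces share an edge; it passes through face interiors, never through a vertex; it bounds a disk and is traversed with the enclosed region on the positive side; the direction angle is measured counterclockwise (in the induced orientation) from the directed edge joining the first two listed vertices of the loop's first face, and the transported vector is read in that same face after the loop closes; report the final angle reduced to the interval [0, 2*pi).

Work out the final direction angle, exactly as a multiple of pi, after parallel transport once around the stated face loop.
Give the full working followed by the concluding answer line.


enclosed vertex P0: corner angles sum to (3/2)*pi, defect = 2*pi - (3/2)*pi = pi/2
summing the enclosed defects onto the initial angle, mod 2*pi in the induced orientation:
final angle = (13/12)*pi + pi/2 = (19/12)*pi (mod 2*pi)

Answer: final direction angle = (19/12)*pi


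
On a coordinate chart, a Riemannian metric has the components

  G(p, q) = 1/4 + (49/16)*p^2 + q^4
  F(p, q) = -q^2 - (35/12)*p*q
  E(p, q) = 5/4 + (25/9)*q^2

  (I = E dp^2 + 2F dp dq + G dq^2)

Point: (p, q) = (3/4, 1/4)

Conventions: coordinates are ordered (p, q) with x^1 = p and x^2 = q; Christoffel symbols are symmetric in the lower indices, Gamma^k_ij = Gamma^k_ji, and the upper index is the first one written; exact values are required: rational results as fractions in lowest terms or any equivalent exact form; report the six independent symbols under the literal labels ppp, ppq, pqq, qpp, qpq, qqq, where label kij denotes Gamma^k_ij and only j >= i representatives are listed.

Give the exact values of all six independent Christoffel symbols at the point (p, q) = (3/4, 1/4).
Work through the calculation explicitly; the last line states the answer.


E = 205/144, F = -39/64, G = 253/128 at the point
E_p = 0, E_q = 25/18, F_p = -35/48, F_q = -43/16, G_p = 147/32, G_q = 1/16
EG - F^2 = 90041/36864;  g^inv = (36864/90041) * [[253/128, 39/64], [39/64, 205/144]]
first-kind symbols [ij,l] = (1/2)(d_i g_jl + d_j g_il - d_l g_ij): [pp,p] = E_p/2 = 0, [pp,q] = F_p - E_q/2 = -205/144, [pq,p] = E_q/2 = 25/36, [pq,q] = G_p/2 = 147/64, [qq,p] = F_q - G_p/2 = -319/64, [qq,q] = G_q/2 = 1/32
Gamma^p_ij = (G*[ij,p] - F*[ij,q])/(EG - F^2), Gamma^q_ij = (E*[ij,q] - F*[ij,p])/(EG - F^2)

Answer: Gamma_ppp = -31980/90041, Gamma_ppq = 102197/90041, Gamma_pqq = -724959/180082, Gamma_qpp = -672400/810369, Gamma_qpq = 136140/90041, Gamma_qqq = -110329/90041


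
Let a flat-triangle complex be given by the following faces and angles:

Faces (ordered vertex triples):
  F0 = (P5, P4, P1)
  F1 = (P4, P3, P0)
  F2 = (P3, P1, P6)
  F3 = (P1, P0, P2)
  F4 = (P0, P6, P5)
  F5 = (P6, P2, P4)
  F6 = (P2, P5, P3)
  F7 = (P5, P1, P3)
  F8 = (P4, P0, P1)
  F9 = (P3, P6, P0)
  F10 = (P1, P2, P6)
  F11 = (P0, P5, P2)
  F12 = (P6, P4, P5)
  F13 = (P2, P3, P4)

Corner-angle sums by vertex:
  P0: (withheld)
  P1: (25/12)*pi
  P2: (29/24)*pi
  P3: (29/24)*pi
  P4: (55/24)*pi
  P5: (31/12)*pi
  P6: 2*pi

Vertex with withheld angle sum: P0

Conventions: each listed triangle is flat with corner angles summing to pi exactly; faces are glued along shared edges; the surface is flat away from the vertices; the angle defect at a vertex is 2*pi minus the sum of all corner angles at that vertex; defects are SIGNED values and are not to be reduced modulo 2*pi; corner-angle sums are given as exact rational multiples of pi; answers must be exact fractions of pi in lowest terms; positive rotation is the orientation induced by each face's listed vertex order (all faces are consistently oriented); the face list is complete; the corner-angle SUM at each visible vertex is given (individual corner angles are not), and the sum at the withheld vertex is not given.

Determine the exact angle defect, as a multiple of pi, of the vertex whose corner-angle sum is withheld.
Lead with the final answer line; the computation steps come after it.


Answer: defect(P0) = (-5/8)*pi

V = 7, E = 21, F = 14; chi = V - E + F = 0
Gauss-Bonnet: total defect = 2*pi*chi = 0; visible defects sum to (5/8)*pi


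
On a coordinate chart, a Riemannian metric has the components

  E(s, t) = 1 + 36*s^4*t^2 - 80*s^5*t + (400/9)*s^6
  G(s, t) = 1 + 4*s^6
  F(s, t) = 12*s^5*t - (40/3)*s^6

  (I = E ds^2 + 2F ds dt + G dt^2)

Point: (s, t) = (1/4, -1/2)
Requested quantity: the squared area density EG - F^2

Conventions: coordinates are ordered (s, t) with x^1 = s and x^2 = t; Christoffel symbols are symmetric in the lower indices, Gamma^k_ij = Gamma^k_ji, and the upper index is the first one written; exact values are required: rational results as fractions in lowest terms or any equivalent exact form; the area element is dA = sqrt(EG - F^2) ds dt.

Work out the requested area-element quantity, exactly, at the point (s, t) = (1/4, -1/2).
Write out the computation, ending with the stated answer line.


E = 625/576, F = -7/768, G = 1025/1024; EG - F^2 = 10009/9216

Answer: EG - F^2 = 10009/9216


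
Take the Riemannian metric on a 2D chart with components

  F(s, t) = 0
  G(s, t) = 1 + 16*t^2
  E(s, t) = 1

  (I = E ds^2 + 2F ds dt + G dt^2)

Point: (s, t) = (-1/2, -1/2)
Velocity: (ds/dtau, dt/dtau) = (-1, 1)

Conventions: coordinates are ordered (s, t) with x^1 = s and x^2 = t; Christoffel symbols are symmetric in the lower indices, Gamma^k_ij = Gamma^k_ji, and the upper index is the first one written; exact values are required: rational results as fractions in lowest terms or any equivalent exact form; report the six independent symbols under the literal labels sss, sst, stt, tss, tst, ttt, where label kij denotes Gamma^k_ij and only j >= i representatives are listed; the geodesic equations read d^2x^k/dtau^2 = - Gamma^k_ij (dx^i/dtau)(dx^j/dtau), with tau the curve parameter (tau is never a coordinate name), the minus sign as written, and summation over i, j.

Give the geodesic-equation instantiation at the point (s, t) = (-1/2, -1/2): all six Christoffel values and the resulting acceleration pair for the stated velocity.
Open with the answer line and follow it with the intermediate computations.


Answer: Gamma_sss = 0, Gamma_sst = 0, Gamma_stt = 0, Gamma_tss = 0, Gamma_tst = 0, Gamma_ttt = -8/5; accelerations (d^2s/dtau^2, d^2t/dtau^2) = (0, 8/5)

E = 1, F = 0, G = 5 at the point
E_s = 0, E_t = 0, F_s = 0, F_t = 0, G_s = 0, G_t = -16
EG - F^2 = 5;  g^inv = (1/5) * [[5, 0], [0, 1]]
first-kind symbols [ij,l] = (1/2)(d_i g_jl + d_j g_il - d_l g_ij): [ss,s] = E_s/2 = 0, [ss,t] = F_s - E_t/2 = 0, [st,s] = E_t/2 = 0, [st,t] = G_s/2 = 0, [tt,s] = F_t - G_s/2 = 0, [tt,t] = G_t/2 = -8
Gamma^s_ij = (G*[ij,s] - F*[ij,t])/(EG - F^2), Gamma^t_ij = (E*[ij,t] - F*[ij,s])/(EG - F^2)
Gamma_sss = 0, Gamma_sst = 0, Gamma_stt = 0, Gamma_tss = 0, Gamma_tst = 0, Gamma_ttt = -8/5
d^2s/dtau^2 = -(Gamma_sss*(-1)^2 + 2*Gamma_sst*(-1)*(1) + Gamma_stt*(1)^2) = 0
d^2t/dtau^2 = -(Gamma_tss*(-1)^2 + 2*Gamma_tst*(-1)*(1) + Gamma_ttt*(1)^2) = 8/5


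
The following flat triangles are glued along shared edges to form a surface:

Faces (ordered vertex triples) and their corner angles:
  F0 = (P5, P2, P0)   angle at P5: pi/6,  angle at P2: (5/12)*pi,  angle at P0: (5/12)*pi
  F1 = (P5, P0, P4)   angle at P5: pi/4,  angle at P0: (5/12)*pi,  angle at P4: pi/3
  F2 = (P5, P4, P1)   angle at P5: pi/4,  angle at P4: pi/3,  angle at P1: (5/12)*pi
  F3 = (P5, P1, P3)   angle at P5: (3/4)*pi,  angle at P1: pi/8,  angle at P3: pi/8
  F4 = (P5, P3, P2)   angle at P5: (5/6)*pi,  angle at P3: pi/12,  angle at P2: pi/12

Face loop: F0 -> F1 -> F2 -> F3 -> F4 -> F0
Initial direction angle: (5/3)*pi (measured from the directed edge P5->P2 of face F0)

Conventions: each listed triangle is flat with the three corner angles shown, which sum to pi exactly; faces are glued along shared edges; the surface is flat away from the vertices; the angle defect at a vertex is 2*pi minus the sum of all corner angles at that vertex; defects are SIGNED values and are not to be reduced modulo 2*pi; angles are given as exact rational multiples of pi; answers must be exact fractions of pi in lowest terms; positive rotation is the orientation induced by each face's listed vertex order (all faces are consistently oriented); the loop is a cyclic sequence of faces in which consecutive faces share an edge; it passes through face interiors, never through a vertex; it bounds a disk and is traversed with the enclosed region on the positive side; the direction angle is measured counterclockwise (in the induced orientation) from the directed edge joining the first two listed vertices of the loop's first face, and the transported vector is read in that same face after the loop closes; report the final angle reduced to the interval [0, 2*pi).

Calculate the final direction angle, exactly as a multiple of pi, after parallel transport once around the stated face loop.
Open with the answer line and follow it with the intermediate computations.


Answer: final direction angle = (17/12)*pi

enclosed vertex P5: corner angles sum to (9/4)*pi, defect = 2*pi - (9/4)*pi = -pi/4
final direction = starting direction + enclosed defect total, reduced mod 2*pi (induced orientation)
final angle = (5/3)*pi - pi/4 = (17/12)*pi (mod 2*pi)


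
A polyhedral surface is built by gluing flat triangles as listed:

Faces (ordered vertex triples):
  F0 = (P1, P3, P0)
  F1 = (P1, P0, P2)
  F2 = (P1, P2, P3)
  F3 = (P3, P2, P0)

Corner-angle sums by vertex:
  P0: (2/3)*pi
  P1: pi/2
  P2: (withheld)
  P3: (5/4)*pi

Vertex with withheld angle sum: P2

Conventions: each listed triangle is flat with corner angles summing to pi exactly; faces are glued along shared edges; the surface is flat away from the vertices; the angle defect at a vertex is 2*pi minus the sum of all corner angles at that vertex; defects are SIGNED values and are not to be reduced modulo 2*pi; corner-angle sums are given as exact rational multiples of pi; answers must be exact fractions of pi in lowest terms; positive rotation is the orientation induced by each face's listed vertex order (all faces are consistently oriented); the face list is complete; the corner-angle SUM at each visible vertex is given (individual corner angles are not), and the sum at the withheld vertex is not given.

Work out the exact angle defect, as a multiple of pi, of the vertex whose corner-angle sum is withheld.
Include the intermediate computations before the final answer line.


V = 4, E = 6, F = 4; chi = V - E + F = 2
Gauss-Bonnet: total defect = 2*pi*chi = 4*pi; visible defects sum to (43/12)*pi

Answer: defect(P2) = (5/12)*pi


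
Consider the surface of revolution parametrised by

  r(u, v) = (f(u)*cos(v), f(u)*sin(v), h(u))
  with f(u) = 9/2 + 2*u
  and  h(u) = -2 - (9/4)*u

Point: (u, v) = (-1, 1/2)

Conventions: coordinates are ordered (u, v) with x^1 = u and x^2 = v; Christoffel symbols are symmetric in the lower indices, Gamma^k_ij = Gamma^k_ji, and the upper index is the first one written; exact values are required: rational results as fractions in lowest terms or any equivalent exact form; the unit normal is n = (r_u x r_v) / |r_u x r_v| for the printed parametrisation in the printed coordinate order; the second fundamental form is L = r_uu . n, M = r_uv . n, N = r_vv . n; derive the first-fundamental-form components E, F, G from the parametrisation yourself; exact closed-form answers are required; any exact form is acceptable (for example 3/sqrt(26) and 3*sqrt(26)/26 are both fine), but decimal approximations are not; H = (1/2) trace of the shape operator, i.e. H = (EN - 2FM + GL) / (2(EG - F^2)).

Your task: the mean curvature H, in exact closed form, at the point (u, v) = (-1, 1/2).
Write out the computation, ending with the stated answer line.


f = 5/2, f' = 2, f'' = 0, h' = -9/4, h'' = 0
E = 145/16, F = 0, G = 25/4; answer radicand W^2 = 145/16
unnormalised second-form numerators: l = 0, m = 0, n = -45/8; L = l/sqrt(145/16), and similarly M = m/sqrt(W^2), N = n/sqrt(W^2)
H = (E*n - 2*F*m + G*l) / (2*(EG - F^2)*sqrt(W^2)); E*n - 2*F*m + G*l = -6525/128, EG - F^2 = 3625/64, so H = (-9/20)/sqrt(145/16)

Answer: H = -9*sqrt(145)/725


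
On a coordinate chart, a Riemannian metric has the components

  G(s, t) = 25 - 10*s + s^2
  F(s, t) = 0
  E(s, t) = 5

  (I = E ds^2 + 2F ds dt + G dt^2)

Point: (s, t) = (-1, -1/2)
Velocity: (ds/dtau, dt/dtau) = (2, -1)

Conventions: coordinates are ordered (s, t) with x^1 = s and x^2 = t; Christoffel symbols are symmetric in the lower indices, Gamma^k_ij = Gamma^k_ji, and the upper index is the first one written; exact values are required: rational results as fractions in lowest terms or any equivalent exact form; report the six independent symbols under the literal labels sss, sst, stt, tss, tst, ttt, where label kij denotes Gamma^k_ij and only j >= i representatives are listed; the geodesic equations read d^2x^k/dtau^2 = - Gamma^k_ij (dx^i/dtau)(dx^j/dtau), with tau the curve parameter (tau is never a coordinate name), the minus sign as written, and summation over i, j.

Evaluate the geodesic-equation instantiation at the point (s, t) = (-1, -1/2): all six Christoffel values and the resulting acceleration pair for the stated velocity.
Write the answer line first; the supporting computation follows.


Answer: Gamma_sss = 0, Gamma_sst = 0, Gamma_stt = 6/5, Gamma_tss = 0, Gamma_tst = -1/6, Gamma_ttt = 0; accelerations (d^2s/dtau^2, d^2t/dtau^2) = (-6/5, -2/3)

E = 5, F = 0, G = 36 at the point
E_s = 0, E_t = 0, F_s = 0, F_t = 0, G_s = -12, G_t = 0
EG - F^2 = 180;  g^inv = (1/180) * [[36, 0], [0, 5]]
first-kind symbols [ij,l] = (1/2)(d_i g_jl + d_j g_il - d_l g_ij): [ss,s] = E_s/2 = 0, [ss,t] = F_s - E_t/2 = 0, [st,s] = E_t/2 = 0, [st,t] = G_s/2 = -6, [tt,s] = F_t - G_s/2 = 6, [tt,t] = G_t/2 = 0
Gamma^s_ij = (G*[ij,s] - F*[ij,t])/(EG - F^2), Gamma^t_ij = (E*[ij,t] - F*[ij,s])/(EG - F^2)
Gamma_sss = 0, Gamma_sst = 0, Gamma_stt = 6/5, Gamma_tss = 0, Gamma_tst = -1/6, Gamma_ttt = 0
d^2s/dtau^2 = -(Gamma_sss*(2)^2 + 2*Gamma_sst*(2)*(-1) + Gamma_stt*(-1)^2) = -6/5
d^2t/dtau^2 = -(Gamma_tss*(2)^2 + 2*Gamma_tst*(2)*(-1) + Gamma_ttt*(-1)^2) = -2/3


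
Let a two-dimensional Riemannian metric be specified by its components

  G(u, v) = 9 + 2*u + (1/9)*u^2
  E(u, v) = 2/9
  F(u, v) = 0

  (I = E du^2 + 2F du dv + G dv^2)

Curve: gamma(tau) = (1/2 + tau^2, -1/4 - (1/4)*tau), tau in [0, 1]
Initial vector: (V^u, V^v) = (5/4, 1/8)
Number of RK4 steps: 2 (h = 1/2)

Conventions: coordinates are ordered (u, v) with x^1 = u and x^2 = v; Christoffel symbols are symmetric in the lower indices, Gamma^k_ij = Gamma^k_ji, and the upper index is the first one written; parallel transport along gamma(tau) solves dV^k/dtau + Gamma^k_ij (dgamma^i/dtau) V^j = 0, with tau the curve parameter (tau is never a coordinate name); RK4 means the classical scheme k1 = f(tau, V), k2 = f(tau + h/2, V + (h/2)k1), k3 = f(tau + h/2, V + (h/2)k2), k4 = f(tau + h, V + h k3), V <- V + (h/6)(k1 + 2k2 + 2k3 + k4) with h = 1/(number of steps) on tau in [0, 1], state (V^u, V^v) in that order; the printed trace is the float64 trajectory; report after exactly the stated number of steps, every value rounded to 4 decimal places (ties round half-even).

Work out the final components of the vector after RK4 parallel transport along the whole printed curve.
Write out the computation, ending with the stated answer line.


gamma'(tau) = (2*tau, -1/4); f(tau, V)^k = -Gamma^k_ij(gamma(tau)) gamma'^i(tau) V^j; h = 1/2; intermediate values shown to 6 dp
curve data and Christoffel symbols at the stage parameters:
  tau = 0.000000: gamma = (0.500000, -0.250000), gamma' = (0.000000, -0.250000); Gamma_uuu = 0.000000, Gamma_uuv = 0.000000, Gamma_uvv = -4.750000, Gamma_vuu = 0.000000, Gamma_vuv = 0.105263, Gamma_vvv = 0.000000
  tau = 0.250000: gamma = (0.562500, -0.312500), gamma' = (0.500000, -0.250000); Gamma_uuu = 0.000000, Gamma_uuv = 0.000000, Gamma_uvv = -4.781250, Gamma_vuu = 0.000000, Gamma_vuv = 0.104575, Gamma_vvv = 0.000000
  tau = 0.500000: gamma = (0.750000, -0.375000), gamma' = (1.000000, -0.250000); Gamma_uuu = 0.000000, Gamma_uuv = 0.000000, Gamma_uvv = -4.875000, Gamma_vuu = 0.000000, Gamma_vuv = 0.102564, Gamma_vvv = 0.000000
  tau = 0.750000: gamma = (1.062500, -0.437500), gamma' = (1.500000, -0.250000); Gamma_uuu = 0.000000, Gamma_uuv = 0.000000, Gamma_uvv = -5.031250, Gamma_vuu = 0.000000, Gamma_vuv = 0.099379, Gamma_vvv = 0.000000
  tau = 1.000000: gamma = (1.500000, -0.500000), gamma' = (2.000000, -0.250000); Gamma_uuu = 0.000000, Gamma_uuv = 0.000000, Gamma_uvv = -5.250000, Gamma_vuu = 0.000000, Gamma_vuv = 0.095238, Gamma_vvv = 0.000000
step 0: V^u = 1.2500, V^v = 0.1250
step 1: k1 = (-0.148438, 0.032895), k2 = (-0.159244, 0.024744), k3 = (-0.156808, 0.024780), k4 = (-0.167444, 0.015950); V <- V + (h/6)(k1 + 2k2 + 2k3 + k4): V^u = 1.1710, V^v = 0.1373
step 2: k1 = (-0.167364, 0.015941), k2 = (-0.177741, 0.006989), k3 = (-0.174926, 0.007258), k4 = (-0.185001, -0.001050); V <- V + (h/6)(k1 + 2k2 + 2k3 + k4): V^u = 1.0829, V^v = 0.1409

Answer: V^u = 1.0829, V^v = 0.1409
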